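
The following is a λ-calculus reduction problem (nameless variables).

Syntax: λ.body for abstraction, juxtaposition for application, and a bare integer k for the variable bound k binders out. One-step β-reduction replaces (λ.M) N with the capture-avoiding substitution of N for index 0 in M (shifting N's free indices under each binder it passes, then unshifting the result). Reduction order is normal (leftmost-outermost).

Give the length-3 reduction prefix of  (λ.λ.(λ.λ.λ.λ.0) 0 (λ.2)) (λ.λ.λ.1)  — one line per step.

Answer: after 3 steps: λ.λ.λ.0

Derivation:
  start: (λ.λ.(λ.λ.λ.λ.0) 0 (λ.2)) (λ.λ.λ.1)
  [1] λ.(λ.λ.λ.λ.0) 0 (λ.λ.λ.λ.1)
  [2] λ.(λ.λ.λ.0) (λ.λ.λ.λ.1)
  [3] λ.λ.λ.0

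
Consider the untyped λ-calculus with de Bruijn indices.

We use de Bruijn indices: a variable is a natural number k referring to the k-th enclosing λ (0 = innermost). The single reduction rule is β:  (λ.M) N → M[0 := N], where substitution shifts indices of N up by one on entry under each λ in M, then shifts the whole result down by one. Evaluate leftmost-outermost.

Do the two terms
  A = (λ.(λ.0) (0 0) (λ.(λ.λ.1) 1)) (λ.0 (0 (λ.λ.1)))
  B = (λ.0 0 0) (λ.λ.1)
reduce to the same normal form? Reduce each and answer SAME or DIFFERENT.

Term A:
  start: (λ.(λ.0) (0 0) (λ.(λ.λ.1) 1)) (λ.0 (0 (λ.λ.1)))
  step 1: (λ.0) ((λ.0 (0 (λ.λ.1))) (λ.0 (0 (λ.λ.1)))) (λ.(λ.λ.1) (λ.0 (0 (λ.λ.1))))
  step 2: (λ.0 (0 (λ.λ.1))) (λ.0 (0 (λ.λ.1))) (λ.(λ.λ.1) (λ.0 (0 (λ.λ.1))))
  step 3: (λ.0 (0 (λ.λ.1))) ((λ.0 (0 (λ.λ.1))) (λ.λ.1)) (λ.(λ.λ.1) (λ.0 (0 (λ.λ.1))))
  step 4: (λ.0 (0 (λ.λ.1))) (λ.λ.1) ((λ.0 (0 (λ.λ.1))) (λ.λ.1) (λ.λ.1)) (λ.(λ.λ.1) (λ.0 (0 (λ.λ.1))))
  step 5: (λ.λ.1) ((λ.λ.1) (λ.λ.1)) ((λ.0 (0 (λ.λ.1))) (λ.λ.1) (λ.λ.1)) (λ.(λ.λ.1) (λ.0 (0 (λ.λ.1))))
  step 6: (λ.(λ.λ.1) (λ.λ.1)) ((λ.0 (0 (λ.λ.1))) (λ.λ.1) (λ.λ.1)) (λ.(λ.λ.1) (λ.0 (0 (λ.λ.1))))
  step 7: (λ.λ.1) (λ.λ.1) (λ.(λ.λ.1) (λ.0 (0 (λ.λ.1))))
  step 8: (λ.λ.λ.1) (λ.(λ.λ.1) (λ.0 (0 (λ.λ.1))))
  step 9: λ.λ.1

Term B:
  start: (λ.0 0 0) (λ.λ.1)
  step 1: (λ.λ.1) (λ.λ.1) (λ.λ.1)
  step 2: (λ.λ.λ.1) (λ.λ.1)
  step 3: λ.λ.1

Answer: SAME — A ⇓ λ.λ.1, B ⇓ λ.λ.1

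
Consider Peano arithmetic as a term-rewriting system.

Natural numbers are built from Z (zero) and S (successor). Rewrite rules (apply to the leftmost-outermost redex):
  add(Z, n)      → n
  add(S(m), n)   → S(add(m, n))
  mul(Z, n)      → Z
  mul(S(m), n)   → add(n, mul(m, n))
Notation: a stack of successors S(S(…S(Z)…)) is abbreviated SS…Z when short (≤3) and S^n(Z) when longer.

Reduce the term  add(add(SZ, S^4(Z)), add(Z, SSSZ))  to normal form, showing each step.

  start: add(add(SZ, S^4(Z)), add(Z, SSSZ))
  →1  add(S(add(Z, S^4(Z))), add(Z, SSSZ))
  →2  S(add(add(Z, S^4(Z)), add(Z, SSSZ)))
  →3  S(add(S^4(Z), add(Z, SSSZ)))
  →4  S(S(add(SSSZ, add(Z, SSSZ))))
  →5  S(S(S(add(SSZ, add(Z, SSSZ)))))
  →6  S(S(S(S(add(SZ, add(Z, SSSZ))))))
  →7  S(S(S(S(S(add(Z, add(Z, SSSZ)))))))
  →8  S(S(S(S(S(add(Z, SSSZ))))))
  →9  S^8(Z)

Answer: normal form = S^8(Z)  (in 9 steps)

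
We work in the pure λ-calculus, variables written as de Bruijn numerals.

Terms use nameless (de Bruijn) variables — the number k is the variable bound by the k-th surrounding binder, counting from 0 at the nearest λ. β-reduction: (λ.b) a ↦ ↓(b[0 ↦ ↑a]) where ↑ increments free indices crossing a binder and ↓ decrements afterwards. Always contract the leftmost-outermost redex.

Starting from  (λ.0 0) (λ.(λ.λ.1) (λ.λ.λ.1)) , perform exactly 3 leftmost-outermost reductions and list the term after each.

  start: (λ.0 0) (λ.(λ.λ.1) (λ.λ.λ.1))
  →1  (λ.(λ.λ.1) (λ.λ.λ.1)) (λ.(λ.λ.1) (λ.λ.λ.1))
  →2  (λ.λ.1) (λ.λ.λ.1)
  →3  λ.λ.λ.λ.1

Answer: after 3 steps: λ.λ.λ.λ.1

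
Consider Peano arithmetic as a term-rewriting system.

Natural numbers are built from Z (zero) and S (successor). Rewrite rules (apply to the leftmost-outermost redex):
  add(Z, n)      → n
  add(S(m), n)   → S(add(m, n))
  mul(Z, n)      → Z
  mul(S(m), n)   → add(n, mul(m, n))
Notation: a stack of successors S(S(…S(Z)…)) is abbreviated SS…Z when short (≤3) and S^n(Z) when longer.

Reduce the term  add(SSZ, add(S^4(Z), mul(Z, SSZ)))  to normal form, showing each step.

  start: add(SSZ, add(S^4(Z), mul(Z, SSZ)))
  [1] S(add(SZ, add(S^4(Z), mul(Z, SSZ))))
  [2] S(S(add(Z, add(S^4(Z), mul(Z, SSZ)))))
  [3] S(S(add(S^4(Z), mul(Z, SSZ))))
  [4] S(S(S(add(SSSZ, mul(Z, SSZ)))))
  [5] S(S(S(S(add(SSZ, mul(Z, SSZ))))))
  [6] S(S(S(S(S(add(SZ, mul(Z, SSZ)))))))
  [7] S(S(S(S(S(S(add(Z, mul(Z, SSZ))))))))
  [8] S(S(S(S(S(S(mul(Z, SSZ)))))))
  [9] S^6(Z)

Answer: normal form = S^6(Z)  (in 9 steps)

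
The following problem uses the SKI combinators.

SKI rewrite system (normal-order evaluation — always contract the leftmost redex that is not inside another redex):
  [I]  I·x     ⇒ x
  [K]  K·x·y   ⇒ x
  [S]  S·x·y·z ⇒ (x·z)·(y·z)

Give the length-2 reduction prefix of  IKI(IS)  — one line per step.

Answer: after 2 steps: I

Derivation:
  start: IKI(IS)
  →1  KI(IS)
  →2  I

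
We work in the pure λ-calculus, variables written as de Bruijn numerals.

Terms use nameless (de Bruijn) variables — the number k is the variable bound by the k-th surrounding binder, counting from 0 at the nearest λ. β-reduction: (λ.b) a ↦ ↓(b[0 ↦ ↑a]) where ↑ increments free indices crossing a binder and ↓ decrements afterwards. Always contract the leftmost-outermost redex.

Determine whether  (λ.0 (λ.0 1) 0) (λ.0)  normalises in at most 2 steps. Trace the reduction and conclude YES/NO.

Answer: NO — after 2 steps the term is (λ.0 (λ.0)) (λ.0), not yet normal

Derivation:
  start: (λ.0 (λ.0 1) 0) (λ.0)
  →1  (λ.0) (λ.0 (λ.0)) (λ.0)
  →2  (λ.0 (λ.0)) (λ.0)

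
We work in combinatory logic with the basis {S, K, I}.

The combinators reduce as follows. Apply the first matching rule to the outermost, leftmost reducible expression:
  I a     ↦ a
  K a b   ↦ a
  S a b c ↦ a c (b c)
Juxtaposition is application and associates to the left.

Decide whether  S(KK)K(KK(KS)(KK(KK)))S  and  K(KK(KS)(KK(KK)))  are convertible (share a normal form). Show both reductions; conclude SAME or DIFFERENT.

Answer: SAME — A ⇓ K(KK), B ⇓ K(KK)

Derivation:
Term A:
  start: S(KK)K(KK(KS)(KK(KK)))S
  →1  KK(KK(KS)(KK(KK)))(K(KK(KS)(KK(KK))))S
  →2  K(K(KK(KS)(KK(KK))))S
  →3  K(KK(KS)(KK(KK)))
  →4  K(K(KK(KK)))
  →5  K(KK)

Term B:
  start: K(KK(KS)(KK(KK)))
  →1  K(K(KK(KK)))
  →2  K(KK)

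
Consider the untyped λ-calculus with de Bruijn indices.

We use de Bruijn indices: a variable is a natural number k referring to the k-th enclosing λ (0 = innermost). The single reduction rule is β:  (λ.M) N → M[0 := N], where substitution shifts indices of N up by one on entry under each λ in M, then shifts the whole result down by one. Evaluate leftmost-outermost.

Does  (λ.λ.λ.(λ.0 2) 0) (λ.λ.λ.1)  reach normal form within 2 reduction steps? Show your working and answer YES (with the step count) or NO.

  start: (λ.λ.λ.(λ.0 2) 0) (λ.λ.λ.1)
  →1  λ.λ.(λ.0 2) 0
  →2  λ.λ.0 1

Answer: YES — reaches normal form λ.λ.0 1 in 2 ≤ 2 steps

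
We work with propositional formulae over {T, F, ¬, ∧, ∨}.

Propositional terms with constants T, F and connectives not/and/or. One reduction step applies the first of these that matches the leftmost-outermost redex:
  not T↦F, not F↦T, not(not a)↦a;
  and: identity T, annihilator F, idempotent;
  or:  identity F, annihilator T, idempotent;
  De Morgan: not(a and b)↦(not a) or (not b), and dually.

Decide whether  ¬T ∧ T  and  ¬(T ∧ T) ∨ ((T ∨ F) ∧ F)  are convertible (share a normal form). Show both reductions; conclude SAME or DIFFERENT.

Term A:
  start: ¬T ∧ T
  →1  ¬T
  →2  F

Term B:
  start: ¬(T ∧ T) ∨ ((T ∨ F) ∧ F)
  →1  (¬T ∨ ¬T) ∨ ((T ∨ F) ∧ F)
  →2  ¬T ∨ ((T ∨ F) ∧ F)
  →3  F ∨ ((T ∨ F) ∧ F)
  →4  (T ∨ F) ∧ F
  →5  F

Answer: SAME — A ⇓ F, B ⇓ F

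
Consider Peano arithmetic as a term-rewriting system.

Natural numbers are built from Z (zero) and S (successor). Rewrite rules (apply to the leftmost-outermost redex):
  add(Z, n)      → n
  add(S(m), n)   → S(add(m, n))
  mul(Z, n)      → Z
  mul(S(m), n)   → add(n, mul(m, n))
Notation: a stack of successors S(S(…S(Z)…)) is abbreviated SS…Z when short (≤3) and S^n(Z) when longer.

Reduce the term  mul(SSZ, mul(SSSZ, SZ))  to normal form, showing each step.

  start: mul(SSZ, mul(SSSZ, SZ))
  [1] add(mul(SSSZ, SZ), mul(SZ, mul(SSSZ, SZ)))
  [2] add(add(SZ, mul(SSZ, SZ)), mul(SZ, mul(SSSZ, SZ)))
  [3] add(S(add(Z, mul(SSZ, SZ))), mul(SZ, mul(SSSZ, SZ)))
  [4] S(add(add(Z, mul(SSZ, SZ)), mul(SZ, mul(SSSZ, SZ))))
  [5] S(add(mul(SSZ, SZ), mul(SZ, mul(SSSZ, SZ))))
  [6] S(add(add(SZ, mul(SZ, SZ)), mul(SZ, mul(SSSZ, SZ))))
  [7] S(add(S(add(Z, mul(SZ, SZ))), mul(SZ, mul(SSSZ, SZ))))
  [8] S(S(add(add(Z, mul(SZ, SZ)), mul(SZ, mul(SSSZ, SZ)))))
  [9] S(S(add(mul(SZ, SZ), mul(SZ, mul(SSSZ, SZ)))))
  [10] S(S(add(add(SZ, mul(Z, SZ)), mul(SZ, mul(SSSZ, SZ)))))
  [11] S(S(add(S(add(Z, mul(Z, SZ))), mul(SZ, mul(SSSZ, SZ)))))
  [12] S(S(S(add(add(Z, mul(Z, SZ)), mul(SZ, mul(SSSZ, SZ))))))
  [13] S(S(S(add(mul(Z, SZ), mul(SZ, mul(SSSZ, SZ))))))
  [14] S(S(S(add(Z, mul(SZ, mul(SSSZ, SZ))))))
  [15] S(S(S(mul(SZ, mul(SSSZ, SZ)))))
  [16] S(S(S(add(mul(SSSZ, SZ), mul(Z, mul(SSSZ, SZ))))))
  [17] S(S(S(add(add(SZ, mul(SSZ, SZ)), mul(Z, mul(SSSZ, SZ))))))
  [18] S(S(S(add(S(add(Z, mul(SSZ, SZ))), mul(Z, mul(SSSZ, SZ))))))
  [19] S(S(S(S(add(add(Z, mul(SSZ, SZ)), mul(Z, mul(SSSZ, SZ)))))))
  [20] S(S(S(S(add(mul(SSZ, SZ), mul(Z, mul(SSSZ, SZ)))))))
  [21] S(S(S(S(add(add(SZ, mul(SZ, SZ)), mul(Z, mul(SSSZ, SZ)))))))
  [22] S(S(S(S(add(S(add(Z, mul(SZ, SZ))), mul(Z, mul(SSSZ, SZ)))))))
  [23] S(S(S(S(S(add(add(Z, mul(SZ, SZ)), mul(Z, mul(SSSZ, SZ))))))))
  [24] S(S(S(S(S(add(mul(SZ, SZ), mul(Z, mul(SSSZ, SZ))))))))
  [25] S(S(S(S(S(add(add(SZ, mul(Z, SZ)), mul(Z, mul(SSSZ, SZ))))))))
  [26] S(S(S(S(S(add(S(add(Z, mul(Z, SZ))), mul(Z, mul(SSSZ, SZ))))))))
  [27] S(S(S(S(S(S(add(add(Z, mul(Z, SZ)), mul(Z, mul(SSSZ, SZ)))))))))
  [28] S(S(S(S(S(S(add(mul(Z, SZ), mul(Z, mul(SSSZ, SZ)))))))))
  [29] S(S(S(S(S(S(add(Z, mul(Z, mul(SSSZ, SZ)))))))))
  [30] S(S(S(S(S(S(mul(Z, mul(SSSZ, SZ))))))))
  [31] S^6(Z)

Answer: normal form = S^6(Z)  (in 31 steps)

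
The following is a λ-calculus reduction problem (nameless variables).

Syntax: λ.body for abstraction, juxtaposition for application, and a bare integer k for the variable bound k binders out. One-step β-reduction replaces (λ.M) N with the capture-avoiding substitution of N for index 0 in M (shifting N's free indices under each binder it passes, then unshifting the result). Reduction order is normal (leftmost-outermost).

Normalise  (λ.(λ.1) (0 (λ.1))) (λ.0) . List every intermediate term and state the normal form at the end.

Answer: normal form = λ.0  (in 2 steps)

Working:
  start: (λ.(λ.1) (0 (λ.1))) (λ.0)
  [1] (λ.λ.0) ((λ.0) (λ.λ.0))
  [2] λ.0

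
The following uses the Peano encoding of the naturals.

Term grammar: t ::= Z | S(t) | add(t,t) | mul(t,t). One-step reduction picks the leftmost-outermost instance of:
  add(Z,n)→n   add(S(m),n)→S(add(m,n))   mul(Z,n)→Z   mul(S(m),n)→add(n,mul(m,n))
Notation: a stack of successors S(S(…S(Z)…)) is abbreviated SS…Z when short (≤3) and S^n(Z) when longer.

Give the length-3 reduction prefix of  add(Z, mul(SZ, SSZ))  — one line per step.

  start: add(Z, mul(SZ, SSZ))
  step 1: mul(SZ, SSZ)
  step 2: add(SSZ, mul(Z, SSZ))
  step 3: S(add(SZ, mul(Z, SSZ)))

Answer: after 3 steps: S(add(SZ, mul(Z, SSZ)))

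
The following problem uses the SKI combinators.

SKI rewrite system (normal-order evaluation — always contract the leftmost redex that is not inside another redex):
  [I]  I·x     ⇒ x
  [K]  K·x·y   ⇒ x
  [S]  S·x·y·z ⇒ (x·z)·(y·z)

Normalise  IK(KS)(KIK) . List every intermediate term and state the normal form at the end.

  start: IK(KS)(KIK)
  →1  K(KS)(KIK)
  →2  KS

Answer: normal form = KS  (in 2 steps)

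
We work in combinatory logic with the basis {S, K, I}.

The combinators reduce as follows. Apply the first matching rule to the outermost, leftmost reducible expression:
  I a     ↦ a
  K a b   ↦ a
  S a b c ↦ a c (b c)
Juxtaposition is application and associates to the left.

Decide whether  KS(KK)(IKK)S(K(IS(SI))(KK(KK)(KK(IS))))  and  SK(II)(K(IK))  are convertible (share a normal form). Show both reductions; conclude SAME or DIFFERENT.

Term A:
  start: KS(KK)(IKK)S(K(IS(SI))(KK(KK)(KK(IS))))
  step 1: S(IKK)S(K(IS(SI))(KK(KK)(KK(IS))))
  step 2: IKK(K(IS(SI))(KK(KK)(KK(IS))))(S(K(IS(SI))(KK(KK)(KK(IS)))))
  step 3: KK(K(IS(SI))(KK(KK)(KK(IS))))(S(K(IS(SI))(KK(KK)(KK(IS)))))
  step 4: K(S(K(IS(SI))(KK(KK)(KK(IS)))))
  step 5: K(S(IS(SI)))
  step 6: K(S(S(SI)))

Term B:
  start: SK(II)(K(IK))
  step 1: K(K(IK))(II(K(IK)))
  step 2: K(IK)
  step 3: KK

Answer: DIFFERENT — A ⇓ K(S(S(SI))), B ⇓ KK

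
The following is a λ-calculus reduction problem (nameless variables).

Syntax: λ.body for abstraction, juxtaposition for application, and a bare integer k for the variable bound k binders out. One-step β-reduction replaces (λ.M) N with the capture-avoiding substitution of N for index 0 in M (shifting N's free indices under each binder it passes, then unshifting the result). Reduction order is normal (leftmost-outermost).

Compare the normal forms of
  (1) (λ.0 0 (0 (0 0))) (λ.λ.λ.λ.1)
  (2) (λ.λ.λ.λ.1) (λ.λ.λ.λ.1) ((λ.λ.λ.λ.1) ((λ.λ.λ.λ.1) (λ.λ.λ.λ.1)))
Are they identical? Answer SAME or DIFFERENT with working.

Term A:
  start: (λ.0 0 (0 (0 0))) (λ.λ.λ.λ.1)
  →1  (λ.λ.λ.λ.1) (λ.λ.λ.λ.1) ((λ.λ.λ.λ.1) ((λ.λ.λ.λ.1) (λ.λ.λ.λ.1)))
  →2  (λ.λ.λ.1) ((λ.λ.λ.λ.1) ((λ.λ.λ.λ.1) (λ.λ.λ.λ.1)))
  →3  λ.λ.1

Term B:
  start: (λ.λ.λ.λ.1) (λ.λ.λ.λ.1) ((λ.λ.λ.λ.1) ((λ.λ.λ.λ.1) (λ.λ.λ.λ.1)))
  →1  (λ.λ.λ.1) ((λ.λ.λ.λ.1) ((λ.λ.λ.λ.1) (λ.λ.λ.λ.1)))
  →2  λ.λ.1

Answer: SAME — A ⇓ λ.λ.1, B ⇓ λ.λ.1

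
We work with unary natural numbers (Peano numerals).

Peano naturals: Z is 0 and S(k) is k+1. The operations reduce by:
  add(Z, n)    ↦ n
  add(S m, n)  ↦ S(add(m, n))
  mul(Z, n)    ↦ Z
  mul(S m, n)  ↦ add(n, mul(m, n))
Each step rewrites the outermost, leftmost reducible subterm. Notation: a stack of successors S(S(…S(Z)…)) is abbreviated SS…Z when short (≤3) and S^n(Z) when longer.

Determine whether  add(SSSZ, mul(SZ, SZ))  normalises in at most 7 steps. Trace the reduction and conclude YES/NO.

  start: add(SSSZ, mul(SZ, SZ))
  step 1: S(add(SSZ, mul(SZ, SZ)))
  step 2: S(S(add(SZ, mul(SZ, SZ))))
  step 3: S(S(S(add(Z, mul(SZ, SZ)))))
  step 4: S(S(S(mul(SZ, SZ))))
  step 5: S(S(S(add(SZ, mul(Z, SZ)))))
  step 6: S(S(S(S(add(Z, mul(Z, SZ))))))
  step 7: S(S(S(S(mul(Z, SZ)))))

Answer: NO — after 7 steps the term is S(S(S(S(mul(Z, SZ))))), not yet normal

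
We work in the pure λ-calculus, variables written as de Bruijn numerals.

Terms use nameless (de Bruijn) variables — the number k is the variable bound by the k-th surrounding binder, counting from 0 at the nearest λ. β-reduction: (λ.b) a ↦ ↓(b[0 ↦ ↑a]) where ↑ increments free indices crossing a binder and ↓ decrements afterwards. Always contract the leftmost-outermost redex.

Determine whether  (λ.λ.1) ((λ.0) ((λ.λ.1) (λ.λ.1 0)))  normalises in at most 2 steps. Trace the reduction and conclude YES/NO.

  start: (λ.λ.1) ((λ.0) ((λ.λ.1) (λ.λ.1 0)))
  step 1: λ.(λ.0) ((λ.λ.1) (λ.λ.1 0))
  step 2: λ.(λ.λ.1) (λ.λ.1 0)

Answer: NO — after 2 steps the term is λ.(λ.λ.1) (λ.λ.1 0), not yet normal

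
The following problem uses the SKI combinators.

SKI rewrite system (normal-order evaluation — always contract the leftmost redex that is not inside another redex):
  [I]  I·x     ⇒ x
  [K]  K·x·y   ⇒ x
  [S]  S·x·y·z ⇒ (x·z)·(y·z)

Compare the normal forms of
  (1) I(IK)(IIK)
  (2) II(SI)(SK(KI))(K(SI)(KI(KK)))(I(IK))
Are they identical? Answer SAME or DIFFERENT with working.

Answer: DIFFERENT — A ⇓ KK, B ⇓ K(SIK)

Working:
Term A:
  start: I(IK)(IIK)
  [1] IK(IIK)
  [2] K(IIK)
  [3] K(IK)
  [4] KK

Term B:
  start: II(SI)(SK(KI))(K(SI)(KI(KK)))(I(IK))
  [1] I(SI)(SK(KI))(K(SI)(KI(KK)))(I(IK))
  [2] SI(SK(KI))(K(SI)(KI(KK)))(I(IK))
  [3] I(K(SI)(KI(KK)))(SK(KI)(K(SI)(KI(KK))))(I(IK))
  [4] K(SI)(KI(KK))(SK(KI)(K(SI)(KI(KK))))(I(IK))
  [5] SI(SK(KI)(K(SI)(KI(KK))))(I(IK))
  [6] I(I(IK))(SK(KI)(K(SI)(KI(KK)))(I(IK)))
  [7] I(IK)(SK(KI)(K(SI)(KI(KK)))(I(IK)))
  [8] IK(SK(KI)(K(SI)(KI(KK)))(I(IK)))
  [9] K(SK(KI)(K(SI)(KI(KK)))(I(IK)))
  [10] K(K(K(SI)(KI(KK)))(KI(K(SI)(KI(KK))))(I(IK)))
  [11] K(K(SI)(KI(KK))(I(IK)))
  [12] K(SI(I(IK)))
  [13] K(SI(IK))
  [14] K(SIK)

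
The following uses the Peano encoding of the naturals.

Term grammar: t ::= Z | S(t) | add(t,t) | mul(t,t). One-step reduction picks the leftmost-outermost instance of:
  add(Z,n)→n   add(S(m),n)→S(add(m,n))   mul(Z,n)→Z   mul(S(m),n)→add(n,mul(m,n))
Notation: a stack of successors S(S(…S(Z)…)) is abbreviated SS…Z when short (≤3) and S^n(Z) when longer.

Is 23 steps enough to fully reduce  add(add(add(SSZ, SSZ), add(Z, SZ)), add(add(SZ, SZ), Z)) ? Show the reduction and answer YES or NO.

Answer: YES — reaches normal form S^7(Z) in 20 ≤ 23 steps

Reduction:
  start: add(add(add(SSZ, SSZ), add(Z, SZ)), add(add(SZ, SZ), Z))
  →1  add(add(S(add(SZ, SSZ)), add(Z, SZ)), add(add(SZ, SZ), Z))
  →2  add(S(add(add(SZ, SSZ), add(Z, SZ))), add(add(SZ, SZ), Z))
  →3  S(add(add(add(SZ, SSZ), add(Z, SZ)), add(add(SZ, SZ), Z)))
  →4  S(add(add(S(add(Z, SSZ)), add(Z, SZ)), add(add(SZ, SZ), Z)))
  →5  S(add(S(add(add(Z, SSZ), add(Z, SZ))), add(add(SZ, SZ), Z)))
  →6  S(S(add(add(add(Z, SSZ), add(Z, SZ)), add(add(SZ, SZ), Z))))
  →7  S(S(add(add(SSZ, add(Z, SZ)), add(add(SZ, SZ), Z))))
  →8  S(S(add(S(add(SZ, add(Z, SZ))), add(add(SZ, SZ), Z))))
  →9  S(S(S(add(add(SZ, add(Z, SZ)), add(add(SZ, SZ), Z)))))
  →10  S(S(S(add(S(add(Z, add(Z, SZ))), add(add(SZ, SZ), Z)))))
  →11  S(S(S(S(add(add(Z, add(Z, SZ)), add(add(SZ, SZ), Z))))))
  →12  S(S(S(S(add(add(Z, SZ), add(add(SZ, SZ), Z))))))
  →13  S(S(S(S(add(SZ, add(add(SZ, SZ), Z))))))
  →14  S(S(S(S(S(add(Z, add(add(SZ, SZ), Z)))))))
  →15  S(S(S(S(S(add(add(SZ, SZ), Z))))))
  →16  S(S(S(S(S(add(S(add(Z, SZ)), Z))))))
  →17  S(S(S(S(S(S(add(add(Z, SZ), Z)))))))
  →18  S(S(S(S(S(S(add(SZ, Z)))))))
  →19  S(S(S(S(S(S(S(add(Z, Z))))))))
  →20  S^7(Z)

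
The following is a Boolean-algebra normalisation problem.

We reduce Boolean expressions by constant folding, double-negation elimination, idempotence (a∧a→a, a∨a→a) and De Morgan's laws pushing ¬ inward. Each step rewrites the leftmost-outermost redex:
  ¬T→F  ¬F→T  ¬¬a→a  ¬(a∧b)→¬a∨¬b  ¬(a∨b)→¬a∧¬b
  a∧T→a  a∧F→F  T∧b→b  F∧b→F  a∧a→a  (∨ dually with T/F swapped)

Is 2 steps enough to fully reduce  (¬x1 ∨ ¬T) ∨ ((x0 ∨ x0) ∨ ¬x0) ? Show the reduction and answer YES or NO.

  start: (¬x1 ∨ ¬T) ∨ ((x0 ∨ x0) ∨ ¬x0)
  step 1: (¬x1 ∨ F) ∨ ((x0 ∨ x0) ∨ ¬x0)
  step 2: ¬x1 ∨ ((x0 ∨ x0) ∨ ¬x0)

Answer: NO — after 2 steps the term is ¬x1 ∨ ((x0 ∨ x0) ∨ ¬x0), not yet normal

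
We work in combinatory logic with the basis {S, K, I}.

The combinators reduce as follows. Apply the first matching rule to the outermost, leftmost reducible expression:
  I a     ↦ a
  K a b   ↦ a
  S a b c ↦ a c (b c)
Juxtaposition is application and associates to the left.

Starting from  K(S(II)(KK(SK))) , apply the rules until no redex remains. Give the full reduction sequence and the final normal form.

Answer: normal form = K(SIK)  (in 2 steps)

Working:
  start: K(S(II)(KK(SK)))
  [1] K(SI(KK(SK)))
  [2] K(SIK)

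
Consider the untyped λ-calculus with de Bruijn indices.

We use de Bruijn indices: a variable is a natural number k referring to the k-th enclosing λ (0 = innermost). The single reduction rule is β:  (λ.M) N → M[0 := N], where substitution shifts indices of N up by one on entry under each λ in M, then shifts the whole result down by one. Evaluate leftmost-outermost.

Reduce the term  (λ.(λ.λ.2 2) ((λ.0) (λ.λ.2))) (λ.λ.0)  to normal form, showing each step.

Answer: normal form = λ.λ.0  (in 3 steps)

Working:
  start: (λ.(λ.λ.2 2) ((λ.0) (λ.λ.2))) (λ.λ.0)
  [1] (λ.λ.(λ.λ.0) (λ.λ.0)) ((λ.0) (λ.λ.λ.λ.0))
  [2] λ.(λ.λ.0) (λ.λ.0)
  [3] λ.λ.0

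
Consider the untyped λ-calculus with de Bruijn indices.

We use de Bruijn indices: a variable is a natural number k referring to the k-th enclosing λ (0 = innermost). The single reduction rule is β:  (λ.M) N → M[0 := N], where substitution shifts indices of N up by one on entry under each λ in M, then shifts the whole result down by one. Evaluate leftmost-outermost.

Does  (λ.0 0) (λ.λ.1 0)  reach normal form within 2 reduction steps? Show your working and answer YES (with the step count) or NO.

Answer: NO — after 2 steps the term is λ.(λ.λ.1 0) 0, not yet normal

Reduction:
  start: (λ.0 0) (λ.λ.1 0)
  step 1: (λ.λ.1 0) (λ.λ.1 0)
  step 2: λ.(λ.λ.1 0) 0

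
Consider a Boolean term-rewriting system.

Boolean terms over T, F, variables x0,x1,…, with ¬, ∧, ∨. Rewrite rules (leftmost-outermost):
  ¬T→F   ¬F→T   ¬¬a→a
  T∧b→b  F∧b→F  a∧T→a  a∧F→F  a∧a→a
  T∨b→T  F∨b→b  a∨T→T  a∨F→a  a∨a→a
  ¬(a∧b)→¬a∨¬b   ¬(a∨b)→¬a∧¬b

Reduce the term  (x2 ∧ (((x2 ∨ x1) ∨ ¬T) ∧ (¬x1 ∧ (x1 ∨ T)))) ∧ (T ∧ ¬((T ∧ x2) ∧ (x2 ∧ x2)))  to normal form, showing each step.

  start: (x2 ∧ (((x2 ∨ x1) ∨ ¬T) ∧ (¬x1 ∧ (x1 ∨ T)))) ∧ (T ∧ ¬((T ∧ x2) ∧ (x2 ∧ x2)))
  step 1: (x2 ∧ (((x2 ∨ x1) ∨ F) ∧ (¬x1 ∧ (x1 ∨ T)))) ∧ (T ∧ ¬((T ∧ x2) ∧ (x2 ∧ x2)))
  step 2: (x2 ∧ ((x2 ∨ x1) ∧ (¬x1 ∧ (x1 ∨ T)))) ∧ (T ∧ ¬((T ∧ x2) ∧ (x2 ∧ x2)))
  step 3: (x2 ∧ ((x2 ∨ x1) ∧ (¬x1 ∧ T))) ∧ (T ∧ ¬((T ∧ x2) ∧ (x2 ∧ x2)))
  step 4: (x2 ∧ ((x2 ∨ x1) ∧ ¬x1)) ∧ (T ∧ ¬((T ∧ x2) ∧ (x2 ∧ x2)))
  step 5: (x2 ∧ ((x2 ∨ x1) ∧ ¬x1)) ∧ ¬((T ∧ x2) ∧ (x2 ∧ x2))
  step 6: (x2 ∧ ((x2 ∨ x1) ∧ ¬x1)) ∧ (¬(T ∧ x2) ∨ ¬(x2 ∧ x2))
  step 7: (x2 ∧ ((x2 ∨ x1) ∧ ¬x1)) ∧ ((¬T ∨ ¬x2) ∨ ¬(x2 ∧ x2))
  step 8: (x2 ∧ ((x2 ∨ x1) ∧ ¬x1)) ∧ ((F ∨ ¬x2) ∨ ¬(x2 ∧ x2))
  step 9: (x2 ∧ ((x2 ∨ x1) ∧ ¬x1)) ∧ (¬x2 ∨ ¬(x2 ∧ x2))
  step 10: (x2 ∧ ((x2 ∨ x1) ∧ ¬x1)) ∧ (¬x2 ∨ (¬x2 ∨ ¬x2))
  step 11: (x2 ∧ ((x2 ∨ x1) ∧ ¬x1)) ∧ (¬x2 ∨ ¬x2)
  step 12: (x2 ∧ ((x2 ∨ x1) ∧ ¬x1)) ∧ ¬x2

Answer: normal form = (x2 ∧ ((x2 ∨ x1) ∧ ¬x1)) ∧ ¬x2  (in 12 steps)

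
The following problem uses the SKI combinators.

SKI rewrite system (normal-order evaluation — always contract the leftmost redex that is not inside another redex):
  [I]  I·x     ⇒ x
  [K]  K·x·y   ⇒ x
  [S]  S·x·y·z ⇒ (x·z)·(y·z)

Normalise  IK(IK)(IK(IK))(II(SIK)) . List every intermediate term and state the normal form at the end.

Answer: normal form = K(SIK)  (in 5 steps)

Derivation:
  start: IK(IK)(IK(IK))(II(SIK))
  [1] K(IK)(IK(IK))(II(SIK))
  [2] IK(II(SIK))
  [3] K(II(SIK))
  [4] K(I(SIK))
  [5] K(SIK)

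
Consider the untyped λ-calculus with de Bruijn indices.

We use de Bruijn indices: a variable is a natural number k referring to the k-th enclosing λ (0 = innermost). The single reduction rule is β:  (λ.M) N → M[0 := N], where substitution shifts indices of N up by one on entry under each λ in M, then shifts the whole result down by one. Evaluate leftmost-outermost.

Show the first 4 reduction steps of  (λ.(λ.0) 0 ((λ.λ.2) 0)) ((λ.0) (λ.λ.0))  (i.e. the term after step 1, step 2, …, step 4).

Answer: after 4 steps: λ.0

Reduction:
  start: (λ.(λ.0) 0 ((λ.λ.2) 0)) ((λ.0) (λ.λ.0))
  step 1: (λ.0) ((λ.0) (λ.λ.0)) ((λ.λ.(λ.0) (λ.λ.0)) ((λ.0) (λ.λ.0)))
  step 2: (λ.0) (λ.λ.0) ((λ.λ.(λ.0) (λ.λ.0)) ((λ.0) (λ.λ.0)))
  step 3: (λ.λ.0) ((λ.λ.(λ.0) (λ.λ.0)) ((λ.0) (λ.λ.0)))
  step 4: λ.0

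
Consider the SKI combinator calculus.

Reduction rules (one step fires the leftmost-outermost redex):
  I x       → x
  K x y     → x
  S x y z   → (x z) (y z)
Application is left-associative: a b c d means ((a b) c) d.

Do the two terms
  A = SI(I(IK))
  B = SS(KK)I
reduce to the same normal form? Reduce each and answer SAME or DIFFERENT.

Answer: SAME — A ⇓ SIK, B ⇓ SIK

Reduction:
Term A:
  start: SI(I(IK))
  [1] SI(IK)
  [2] SIK

Term B:
  start: SS(KK)I
  [1] SI(KKI)
  [2] SIK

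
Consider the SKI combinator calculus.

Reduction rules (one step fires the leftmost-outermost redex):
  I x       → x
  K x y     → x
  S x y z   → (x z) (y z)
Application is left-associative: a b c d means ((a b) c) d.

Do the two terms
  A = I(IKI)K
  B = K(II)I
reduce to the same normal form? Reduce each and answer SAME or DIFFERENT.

Answer: SAME — A ⇓ I, B ⇓ I

Reduction:
Term A:
  start: I(IKI)K
  [1] IKIK
  [2] KIK
  [3] I

Term B:
  start: K(II)I
  [1] II
  [2] I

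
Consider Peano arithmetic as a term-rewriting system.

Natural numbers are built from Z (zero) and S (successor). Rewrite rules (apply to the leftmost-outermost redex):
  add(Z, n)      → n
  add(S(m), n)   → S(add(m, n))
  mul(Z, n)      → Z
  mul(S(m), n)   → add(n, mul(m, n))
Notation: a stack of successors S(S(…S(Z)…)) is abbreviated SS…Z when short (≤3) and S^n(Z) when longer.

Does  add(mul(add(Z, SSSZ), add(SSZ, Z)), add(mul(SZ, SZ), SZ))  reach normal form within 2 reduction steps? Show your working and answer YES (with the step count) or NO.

Answer: NO — after 2 steps the term is add(add(add(SSZ, Z), mul(SSZ, add(SSZ, Z))), add(mul(SZ, SZ), SZ)), not yet normal

Reduction:
  start: add(mul(add(Z, SSSZ), add(SSZ, Z)), add(mul(SZ, SZ), SZ))
  →1  add(mul(SSSZ, add(SSZ, Z)), add(mul(SZ, SZ), SZ))
  →2  add(add(add(SSZ, Z), mul(SSZ, add(SSZ, Z))), add(mul(SZ, SZ), SZ))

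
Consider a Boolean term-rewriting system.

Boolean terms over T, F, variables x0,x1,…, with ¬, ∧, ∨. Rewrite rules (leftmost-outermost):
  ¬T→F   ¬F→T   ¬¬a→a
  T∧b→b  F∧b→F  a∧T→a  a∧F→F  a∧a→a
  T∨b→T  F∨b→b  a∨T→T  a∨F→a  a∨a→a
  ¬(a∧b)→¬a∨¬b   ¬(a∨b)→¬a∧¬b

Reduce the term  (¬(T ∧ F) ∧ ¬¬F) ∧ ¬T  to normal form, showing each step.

  start: (¬(T ∧ F) ∧ ¬¬F) ∧ ¬T
  [1] ((¬T ∨ ¬F) ∧ ¬¬F) ∧ ¬T
  [2] ((F ∨ ¬F) ∧ ¬¬F) ∧ ¬T
  [3] (¬F ∧ ¬¬F) ∧ ¬T
  [4] (T ∧ ¬¬F) ∧ ¬T
  [5] ¬¬F ∧ ¬T
  [6] F ∧ ¬T
  [7] F

Answer: normal form = F  (in 7 steps)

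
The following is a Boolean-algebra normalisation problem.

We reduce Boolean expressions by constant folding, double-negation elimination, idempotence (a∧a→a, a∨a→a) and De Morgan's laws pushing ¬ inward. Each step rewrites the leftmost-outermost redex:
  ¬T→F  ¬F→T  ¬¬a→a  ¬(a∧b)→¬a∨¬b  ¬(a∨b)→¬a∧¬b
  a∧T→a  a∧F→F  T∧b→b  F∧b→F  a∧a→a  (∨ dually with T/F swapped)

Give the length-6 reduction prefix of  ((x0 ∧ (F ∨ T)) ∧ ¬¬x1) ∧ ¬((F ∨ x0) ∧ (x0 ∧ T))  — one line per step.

  start: ((x0 ∧ (F ∨ T)) ∧ ¬¬x1) ∧ ¬((F ∨ x0) ∧ (x0 ∧ T))
  →1  ((x0 ∧ T) ∧ ¬¬x1) ∧ ¬((F ∨ x0) ∧ (x0 ∧ T))
  →2  (x0 ∧ ¬¬x1) ∧ ¬((F ∨ x0) ∧ (x0 ∧ T))
  →3  (x0 ∧ x1) ∧ ¬((F ∨ x0) ∧ (x0 ∧ T))
  →4  (x0 ∧ x1) ∧ (¬(F ∨ x0) ∨ ¬(x0 ∧ T))
  →5  (x0 ∧ x1) ∧ ((¬F ∧ ¬x0) ∨ ¬(x0 ∧ T))
  →6  (x0 ∧ x1) ∧ ((T ∧ ¬x0) ∨ ¬(x0 ∧ T))

Answer: after 6 steps: (x0 ∧ x1) ∧ ((T ∧ ¬x0) ∨ ¬(x0 ∧ T))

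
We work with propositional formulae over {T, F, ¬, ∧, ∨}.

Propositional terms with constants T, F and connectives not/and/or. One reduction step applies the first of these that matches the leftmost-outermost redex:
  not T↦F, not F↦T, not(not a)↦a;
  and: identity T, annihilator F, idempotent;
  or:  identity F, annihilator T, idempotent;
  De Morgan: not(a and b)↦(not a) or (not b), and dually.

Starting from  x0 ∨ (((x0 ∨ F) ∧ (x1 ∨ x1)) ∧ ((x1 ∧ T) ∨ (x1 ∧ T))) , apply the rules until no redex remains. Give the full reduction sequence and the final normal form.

  start: x0 ∨ (((x0 ∨ F) ∧ (x1 ∨ x1)) ∧ ((x1 ∧ T) ∨ (x1 ∧ T)))
  →1  x0 ∨ ((x0 ∧ (x1 ∨ x1)) ∧ ((x1 ∧ T) ∨ (x1 ∧ T)))
  →2  x0 ∨ ((x0 ∧ x1) ∧ ((x1 ∧ T) ∨ (x1 ∧ T)))
  →3  x0 ∨ ((x0 ∧ x1) ∧ (x1 ∧ T))
  →4  x0 ∨ ((x0 ∧ x1) ∧ x1)

Answer: normal form = x0 ∨ ((x0 ∧ x1) ∧ x1)  (in 4 steps)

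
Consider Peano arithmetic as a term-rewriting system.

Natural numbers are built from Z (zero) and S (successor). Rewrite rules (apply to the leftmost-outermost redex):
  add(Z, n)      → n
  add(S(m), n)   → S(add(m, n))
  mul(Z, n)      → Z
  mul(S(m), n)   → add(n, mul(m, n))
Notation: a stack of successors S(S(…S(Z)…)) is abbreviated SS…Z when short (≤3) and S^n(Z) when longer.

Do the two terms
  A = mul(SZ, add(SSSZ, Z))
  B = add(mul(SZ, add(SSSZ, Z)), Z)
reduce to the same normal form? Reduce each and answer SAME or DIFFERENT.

Answer: SAME — A ⇓ SSSZ, B ⇓ SSSZ

Derivation:
Term A:
  start: mul(SZ, add(SSSZ, Z))
  [1] add(add(SSSZ, Z), mul(Z, add(SSSZ, Z)))
  [2] add(S(add(SSZ, Z)), mul(Z, add(SSSZ, Z)))
  [3] S(add(add(SSZ, Z), mul(Z, add(SSSZ, Z))))
  [4] S(add(S(add(SZ, Z)), mul(Z, add(SSSZ, Z))))
  [5] S(S(add(add(SZ, Z), mul(Z, add(SSSZ, Z)))))
  [6] S(S(add(S(add(Z, Z)), mul(Z, add(SSSZ, Z)))))
  [7] S(S(S(add(add(Z, Z), mul(Z, add(SSSZ, Z))))))
  [8] S(S(S(add(Z, mul(Z, add(SSSZ, Z))))))
  [9] S(S(S(mul(Z, add(SSSZ, Z)))))
  [10] SSSZ

Term B:
  start: add(mul(SZ, add(SSSZ, Z)), Z)
  [1] add(add(add(SSSZ, Z), mul(Z, add(SSSZ, Z))), Z)
  [2] add(add(S(add(SSZ, Z)), mul(Z, add(SSSZ, Z))), Z)
  [3] add(S(add(add(SSZ, Z), mul(Z, add(SSSZ, Z)))), Z)
  [4] S(add(add(add(SSZ, Z), mul(Z, add(SSSZ, Z))), Z))
  [5] S(add(add(S(add(SZ, Z)), mul(Z, add(SSSZ, Z))), Z))
  [6] S(add(S(add(add(SZ, Z), mul(Z, add(SSSZ, Z)))), Z))
  [7] S(S(add(add(add(SZ, Z), mul(Z, add(SSSZ, Z))), Z)))
  [8] S(S(add(add(S(add(Z, Z)), mul(Z, add(SSSZ, Z))), Z)))
  [9] S(S(add(S(add(add(Z, Z), mul(Z, add(SSSZ, Z)))), Z)))
  [10] S(S(S(add(add(add(Z, Z), mul(Z, add(SSSZ, Z))), Z))))
  [11] S(S(S(add(add(Z, mul(Z, add(SSSZ, Z))), Z))))
  [12] S(S(S(add(mul(Z, add(SSSZ, Z)), Z))))
  [13] S(S(S(add(Z, Z))))
  [14] SSSZ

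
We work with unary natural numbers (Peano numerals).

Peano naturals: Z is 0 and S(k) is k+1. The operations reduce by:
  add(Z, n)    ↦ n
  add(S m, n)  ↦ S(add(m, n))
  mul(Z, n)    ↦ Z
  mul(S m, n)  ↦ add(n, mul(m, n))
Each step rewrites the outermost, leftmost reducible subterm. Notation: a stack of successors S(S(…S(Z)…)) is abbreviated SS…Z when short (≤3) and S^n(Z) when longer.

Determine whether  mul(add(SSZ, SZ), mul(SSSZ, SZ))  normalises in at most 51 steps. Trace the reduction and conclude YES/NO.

  start: mul(add(SSZ, SZ), mul(SSSZ, SZ))
  step 1: mul(S(add(SZ, SZ)), mul(SSSZ, SZ))
  step 2: add(mul(SSSZ, SZ), mul(add(SZ, SZ), mul(SSSZ, SZ)))
  step 3: add(add(SZ, mul(SSZ, SZ)), mul(add(SZ, SZ), mul(SSSZ, SZ)))
  step 4: add(S(add(Z, mul(SSZ, SZ))), mul(add(SZ, SZ), mul(SSSZ, SZ)))
  step 5: S(add(add(Z, mul(SSZ, SZ)), mul(add(SZ, SZ), mul(SSSZ, SZ))))
  step 6: S(add(mul(SSZ, SZ), mul(add(SZ, SZ), mul(SSSZ, SZ))))
  step 7: S(add(add(SZ, mul(SZ, SZ)), mul(add(SZ, SZ), mul(SSSZ, SZ))))
  step 8: S(add(S(add(Z, mul(SZ, SZ))), mul(add(SZ, SZ), mul(SSSZ, SZ))))
  step 9: S(S(add(add(Z, mul(SZ, SZ)), mul(add(SZ, SZ), mul(SSSZ, SZ)))))
  step 10: S(S(add(mul(SZ, SZ), mul(add(SZ, SZ), mul(SSSZ, SZ)))))
  step 11: S(S(add(add(SZ, mul(Z, SZ)), mul(add(SZ, SZ), mul(SSSZ, SZ)))))
  step 12: S(S(add(S(add(Z, mul(Z, SZ))), mul(add(SZ, SZ), mul(SSSZ, SZ)))))
  step 13: S(S(S(add(add(Z, mul(Z, SZ)), mul(add(SZ, SZ), mul(SSSZ, SZ))))))
  step 14: S(S(S(add(mul(Z, SZ), mul(add(SZ, SZ), mul(SSSZ, SZ))))))
  step 15: S(S(S(add(Z, mul(add(SZ, SZ), mul(SSSZ, SZ))))))
  step 16: S(S(S(mul(add(SZ, SZ), mul(SSSZ, SZ)))))
  step 17: S(S(S(mul(S(add(Z, SZ)), mul(SSSZ, SZ)))))
  step 18: S(S(S(add(mul(SSSZ, SZ), mul(add(Z, SZ), mul(SSSZ, SZ))))))
  step 19: S(S(S(add(add(SZ, mul(SSZ, SZ)), mul(add(Z, SZ), mul(SSSZ, SZ))))))
  step 20: S(S(S(add(S(add(Z, mul(SSZ, SZ))), mul(add(Z, SZ), mul(SSSZ, SZ))))))
  step 21: S(S(S(S(add(add(Z, mul(SSZ, SZ)), mul(add(Z, SZ), mul(SSSZ, SZ)))))))
  step 22: S(S(S(S(add(mul(SSZ, SZ), mul(add(Z, SZ), mul(SSSZ, SZ)))))))
  step 23: S(S(S(S(add(add(SZ, mul(SZ, SZ)), mul(add(Z, SZ), mul(SSSZ, SZ)))))))
  step 24: S(S(S(S(add(S(add(Z, mul(SZ, SZ))), mul(add(Z, SZ), mul(SSSZ, SZ)))))))
  step 25: S(S(S(S(S(add(add(Z, mul(SZ, SZ)), mul(add(Z, SZ), mul(SSSZ, SZ))))))))
  step 26: S(S(S(S(S(add(mul(SZ, SZ), mul(add(Z, SZ), mul(SSSZ, SZ))))))))
  step 27: S(S(S(S(S(add(add(SZ, mul(Z, SZ)), mul(add(Z, SZ), mul(SSSZ, SZ))))))))
  step 28: S(S(S(S(S(add(S(add(Z, mul(Z, SZ))), mul(add(Z, SZ), mul(SSSZ, SZ))))))))
  step 29: S(S(S(S(S(S(add(add(Z, mul(Z, SZ)), mul(add(Z, SZ), mul(SSSZ, SZ)))))))))
  step 30: S(S(S(S(S(S(add(mul(Z, SZ), mul(add(Z, SZ), mul(SSSZ, SZ)))))))))
  step 31: S(S(S(S(S(S(add(Z, mul(add(Z, SZ), mul(SSSZ, SZ)))))))))
  step 32: S(S(S(S(S(S(mul(add(Z, SZ), mul(SSSZ, SZ))))))))
  step 33: S(S(S(S(S(S(mul(SZ, mul(SSSZ, SZ))))))))
  step 34: S(S(S(S(S(S(add(mul(SSSZ, SZ), mul(Z, mul(SSSZ, SZ)))))))))
  step 35: S(S(S(S(S(S(add(add(SZ, mul(SSZ, SZ)), mul(Z, mul(SSSZ, SZ)))))))))
  step 36: S(S(S(S(S(S(add(S(add(Z, mul(SSZ, SZ))), mul(Z, mul(SSSZ, SZ)))))))))
  step 37: S(S(S(S(S(S(S(add(add(Z, mul(SSZ, SZ)), mul(Z, mul(SSSZ, SZ))))))))))
  step 38: S(S(S(S(S(S(S(add(mul(SSZ, SZ), mul(Z, mul(SSSZ, SZ))))))))))
  step 39: S(S(S(S(S(S(S(add(add(SZ, mul(SZ, SZ)), mul(Z, mul(SSSZ, SZ))))))))))
  step 40: S(S(S(S(S(S(S(add(S(add(Z, mul(SZ, SZ))), mul(Z, mul(SSSZ, SZ))))))))))
  step 41: S(S(S(S(S(S(S(S(add(add(Z, mul(SZ, SZ)), mul(Z, mul(SSSZ, SZ)))))))))))
  step 42: S(S(S(S(S(S(S(S(add(mul(SZ, SZ), mul(Z, mul(SSSZ, SZ)))))))))))
  step 43: S(S(S(S(S(S(S(S(add(add(SZ, mul(Z, SZ)), mul(Z, mul(SSSZ, SZ)))))))))))
  step 44: S(S(S(S(S(S(S(S(add(S(add(Z, mul(Z, SZ))), mul(Z, mul(SSSZ, SZ)))))))))))
  step 45: S(S(S(S(S(S(S(S(S(add(add(Z, mul(Z, SZ)), mul(Z, mul(SSSZ, SZ))))))))))))
  step 46: S(S(S(S(S(S(S(S(S(add(mul(Z, SZ), mul(Z, mul(SSSZ, SZ))))))))))))
  step 47: S(S(S(S(S(S(S(S(S(add(Z, mul(Z, mul(SSSZ, SZ))))))))))))
  step 48: S(S(S(S(S(S(S(S(S(mul(Z, mul(SSSZ, SZ)))))))))))
  step 49: S^9(Z)

Answer: YES — reaches normal form S^9(Z) in 49 ≤ 51 steps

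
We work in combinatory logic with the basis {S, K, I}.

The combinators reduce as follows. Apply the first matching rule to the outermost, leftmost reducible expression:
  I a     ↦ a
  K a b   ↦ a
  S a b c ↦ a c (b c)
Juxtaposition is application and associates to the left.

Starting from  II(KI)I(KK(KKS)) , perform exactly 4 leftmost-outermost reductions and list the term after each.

Answer: after 4 steps: KK(KKS)

Reduction:
  start: II(KI)I(KK(KKS))
  →1  I(KI)I(KK(KKS))
  →2  KII(KK(KKS))
  →3  I(KK(KKS))
  →4  KK(KKS)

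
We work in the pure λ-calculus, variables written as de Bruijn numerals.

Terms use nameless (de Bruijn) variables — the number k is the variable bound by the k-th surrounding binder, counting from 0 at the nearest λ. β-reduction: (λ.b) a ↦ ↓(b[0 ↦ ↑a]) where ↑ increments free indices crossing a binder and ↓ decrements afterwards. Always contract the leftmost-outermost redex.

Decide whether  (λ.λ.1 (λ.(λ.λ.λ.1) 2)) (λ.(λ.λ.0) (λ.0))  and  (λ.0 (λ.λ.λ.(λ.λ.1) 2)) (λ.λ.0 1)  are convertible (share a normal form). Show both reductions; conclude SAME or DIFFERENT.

Answer: DIFFERENT — A ⇓ λ.λ.0, B ⇓ λ.0 (λ.λ.λ.λ.3)

Reduction:
Term A:
  start: (λ.λ.1 (λ.(λ.λ.λ.1) 2)) (λ.(λ.λ.0) (λ.0))
  step 1: λ.(λ.(λ.λ.0) (λ.0)) (λ.(λ.λ.λ.1) (λ.(λ.λ.0) (λ.0)))
  step 2: λ.(λ.λ.0) (λ.0)
  step 3: λ.λ.0

Term B:
  start: (λ.0 (λ.λ.λ.(λ.λ.1) 2)) (λ.λ.0 1)
  step 1: (λ.λ.0 1) (λ.λ.λ.(λ.λ.1) 2)
  step 2: λ.0 (λ.λ.λ.(λ.λ.1) 2)
  step 3: λ.0 (λ.λ.λ.λ.3)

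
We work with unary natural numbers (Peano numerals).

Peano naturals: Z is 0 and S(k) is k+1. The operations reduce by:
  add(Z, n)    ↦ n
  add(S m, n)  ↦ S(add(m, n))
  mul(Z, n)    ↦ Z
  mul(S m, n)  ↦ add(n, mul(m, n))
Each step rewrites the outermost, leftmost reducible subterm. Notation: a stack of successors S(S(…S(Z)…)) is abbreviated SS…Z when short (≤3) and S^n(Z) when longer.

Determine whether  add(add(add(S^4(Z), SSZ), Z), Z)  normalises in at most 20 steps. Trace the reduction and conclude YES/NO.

  start: add(add(add(S^4(Z), SSZ), Z), Z)
  step 1: add(add(S(add(SSSZ, SSZ)), Z), Z)
  step 2: add(S(add(add(SSSZ, SSZ), Z)), Z)
  step 3: S(add(add(add(SSSZ, SSZ), Z), Z))
  step 4: S(add(add(S(add(SSZ, SSZ)), Z), Z))
  step 5: S(add(S(add(add(SSZ, SSZ), Z)), Z))
  step 6: S(S(add(add(add(SSZ, SSZ), Z), Z)))
  step 7: S(S(add(add(S(add(SZ, SSZ)), Z), Z)))
  step 8: S(S(add(S(add(add(SZ, SSZ), Z)), Z)))
  step 9: S(S(S(add(add(add(SZ, SSZ), Z), Z))))
  step 10: S(S(S(add(add(S(add(Z, SSZ)), Z), Z))))
  step 11: S(S(S(add(S(add(add(Z, SSZ), Z)), Z))))
  step 12: S(S(S(S(add(add(add(Z, SSZ), Z), Z)))))
  step 13: S(S(S(S(add(add(SSZ, Z), Z)))))
  step 14: S(S(S(S(add(S(add(SZ, Z)), Z)))))
  step 15: S(S(S(S(S(add(add(SZ, Z), Z))))))
  step 16: S(S(S(S(S(add(S(add(Z, Z)), Z))))))
  step 17: S(S(S(S(S(S(add(add(Z, Z), Z)))))))
  step 18: S(S(S(S(S(S(add(Z, Z)))))))
  step 19: S^6(Z)

Answer: YES — reaches normal form S^6(Z) in 19 ≤ 20 steps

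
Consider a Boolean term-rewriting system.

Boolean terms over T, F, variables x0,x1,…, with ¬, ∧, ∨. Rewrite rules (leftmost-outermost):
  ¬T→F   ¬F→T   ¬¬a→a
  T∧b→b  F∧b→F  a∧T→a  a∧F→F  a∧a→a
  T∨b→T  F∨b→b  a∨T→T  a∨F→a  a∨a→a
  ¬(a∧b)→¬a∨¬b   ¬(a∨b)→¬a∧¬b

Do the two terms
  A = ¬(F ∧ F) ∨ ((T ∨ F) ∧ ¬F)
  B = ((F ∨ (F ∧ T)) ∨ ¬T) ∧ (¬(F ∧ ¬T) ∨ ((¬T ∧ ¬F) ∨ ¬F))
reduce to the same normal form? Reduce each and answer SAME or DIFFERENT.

Answer: DIFFERENT — A ⇓ T, B ⇓ F

Derivation:
Term A:
  start: ¬(F ∧ F) ∨ ((T ∨ F) ∧ ¬F)
  step 1: (¬F ∨ ¬F) ∨ ((T ∨ F) ∧ ¬F)
  step 2: ¬F ∨ ((T ∨ F) ∧ ¬F)
  step 3: T ∨ ((T ∨ F) ∧ ¬F)
  step 4: T

Term B:
  start: ((F ∨ (F ∧ T)) ∨ ¬T) ∧ (¬(F ∧ ¬T) ∨ ((¬T ∧ ¬F) ∨ ¬F))
  step 1: ((F ∧ T) ∨ ¬T) ∧ (¬(F ∧ ¬T) ∨ ((¬T ∧ ¬F) ∨ ¬F))
  step 2: (F ∨ ¬T) ∧ (¬(F ∧ ¬T) ∨ ((¬T ∧ ¬F) ∨ ¬F))
  step 3: ¬T ∧ (¬(F ∧ ¬T) ∨ ((¬T ∧ ¬F) ∨ ¬F))
  step 4: F ∧ (¬(F ∧ ¬T) ∨ ((¬T ∧ ¬F) ∨ ¬F))
  step 5: F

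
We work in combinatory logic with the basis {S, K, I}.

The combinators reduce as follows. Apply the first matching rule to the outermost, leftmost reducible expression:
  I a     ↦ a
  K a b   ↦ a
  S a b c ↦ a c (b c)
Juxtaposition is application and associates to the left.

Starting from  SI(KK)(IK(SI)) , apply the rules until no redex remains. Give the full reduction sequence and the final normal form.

  start: SI(KK)(IK(SI))
  step 1: I(IK(SI))(KK(IK(SI)))
  step 2: IK(SI)(KK(IK(SI)))
  step 3: K(SI)(KK(IK(SI)))
  step 4: SI

Answer: normal form = SI  (in 4 steps)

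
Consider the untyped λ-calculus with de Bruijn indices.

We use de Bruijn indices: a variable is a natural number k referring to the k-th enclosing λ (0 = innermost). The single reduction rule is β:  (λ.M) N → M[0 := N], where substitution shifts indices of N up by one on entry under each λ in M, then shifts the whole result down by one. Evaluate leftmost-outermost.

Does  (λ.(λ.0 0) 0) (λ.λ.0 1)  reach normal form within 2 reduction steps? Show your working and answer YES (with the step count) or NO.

Answer: NO — after 2 steps the term is (λ.λ.0 1) (λ.λ.0 1), not yet normal

Working:
  start: (λ.(λ.0 0) 0) (λ.λ.0 1)
  [1] (λ.0 0) (λ.λ.0 1)
  [2] (λ.λ.0 1) (λ.λ.0 1)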